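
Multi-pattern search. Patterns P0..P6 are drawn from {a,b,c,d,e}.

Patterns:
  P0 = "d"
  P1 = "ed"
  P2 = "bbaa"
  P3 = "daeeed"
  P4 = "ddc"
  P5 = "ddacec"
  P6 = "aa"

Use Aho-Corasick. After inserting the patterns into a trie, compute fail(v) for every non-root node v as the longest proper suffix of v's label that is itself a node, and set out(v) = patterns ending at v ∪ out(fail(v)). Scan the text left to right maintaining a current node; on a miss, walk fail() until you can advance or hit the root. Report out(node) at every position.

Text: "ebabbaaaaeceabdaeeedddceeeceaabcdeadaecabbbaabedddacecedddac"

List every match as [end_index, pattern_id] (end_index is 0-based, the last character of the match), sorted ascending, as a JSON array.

Build automaton:
Trie nodes:
  n0 'ε': a→19 b→4 d→1 e→2
  n1 'd': a→8 d→13  [P0 ends]
  n2 'e': d→3
  n3 'ed': ·  [P1 ends]
  n4 'b': b→5
  n5 'bb': a→6
  n6 'bba': a→7
  n7 'bbaa': ·  [P2 ends]
  n8 'da': e→9
  n9 'dae': e→10
  n10 'daee': e→11
  n11 'daeee': d→12
  n12 'daeeed': ·  [P3 ends]
  n13 'dd': a→15 c→14
  n14 'ddc': ·  [P4 ends]
  n15 'dda': c→16
  n16 'ddac': e→17
  n17 'ddace': c→18
  n18 'ddacec': ·  [P5 ends]
  n19 'a': a→20
  n20 'aa': ·  [P6 ends]

BFS fail/out derivation:
  n1('d'): parent n0 fail=0; on 'd' 0 → fail=0;  out {0}∪∅={0}
  n2('e'): parent n0 fail=0; on 'e' 0 → fail=0;  out ∅∪∅=∅
  n4('b'): parent n0 fail=0; on 'b' 0 → fail=0;  out ∅∪∅=∅
  n19('a'): parent n0 fail=0; on 'a' 0 → fail=0;  out ∅∪∅=∅
  n3('ed'): parent n2 fail=0; on 'd' 0 → fail=1;  out {1}∪{0}={0,1}
  n5('bb'): parent n4 fail=0; on 'b' 0 → fail=4;  out ∅∪∅=∅
  n8('da'): parent n1 fail=0; on 'a' 0 → fail=19;  out ∅∪∅=∅
  n13('dd'): parent n1 fail=0; on 'd' 0 → fail=1;  out ∅∪{0}={0}
  n20('aa'): parent n19 fail=0; on 'a' 0 → fail=19;  out {6}∪∅={6}
  n6('bba'): parent n5 fail=4; on 'a' 4→0 → fail=19;  out ∅∪∅=∅
  n9('dae'): parent n8 fail=19; on 'e' 19→0 → fail=2;  out ∅∪∅=∅
  n14('ddc'): parent n13 fail=1; on 'c' 1→0 → fail=0;  out {4}∪∅={4}
  n15('dda'): parent n13 fail=1; on 'a' 1 → fail=8;  out ∅∪∅=∅
  n7('bbaa'): parent n6 fail=19; on 'a' 19 → fail=20;  out {2}∪{6}={2,6}
  n10('daee'): parent n9 fail=2; on 'e' 2→0 → fail=2;  out ∅∪∅=∅
  n16('ddac'): parent n15 fail=8; on 'c' 8→19→0 → fail=0;  out ∅∪∅=∅
  n11('daeee'): parent n10 fail=2; on 'e' 2→0 → fail=2;  out ∅∪∅=∅
  n17('ddace'): parent n16 fail=0; on 'e' 0 → fail=2;  out ∅∪∅=∅
  n12('daeeed'): parent n11 fail=2; on 'd' 2 → fail=3;  out {3}∪{0,1}={0,1,3}
  n18('ddacec'): parent n17 fail=2; on 'c' 2→0 → fail=0;  out {5}∪∅={5}

Run:
[0] read 'e'  n0⇒n2
[1] read 'b'  n2⇒n4 (fail-walked)
[2] read 'a'  n4⇒n19 (fail-walked)
[3] read 'b'  n19⇒n4 (fail-walked)
[4] read 'b'  n4⇒n5
[5] read 'a'  n5⇒n6
[6] read 'a'  n6⇒n7  → match P2@[3:6],P6@[5:6]
[7] read 'a'  n7⇒n20 (fail-walked)  → match P6@[6:7]
[8] read 'a'  n20⇒n20 (fail-walked)  → match P6@[7:8]
[9] read 'e'  n20⇒n2 (fail-walked)
[10] read 'c'  n2⇒n0 (fail-walked)
[11] read 'e'  n0⇒n2
[12] read 'a'  n2⇒n19 (fail-walked)
[13] read 'b'  n19⇒n4 (fail-walked)
[14] read 'd'  n4⇒n1 (fail-walked)  → match P0@[14:14]
[15] read 'a'  n1⇒n8
[16] read 'e'  n8⇒n9
[17] read 'e'  n9⇒n10
[18] read 'e'  n10⇒n11
[19] read 'd'  n11⇒n12  → match P0@[19:19],P1@[18:19],P3@[14:19]
[20] read 'd'  n12⇒n13 (fail-walked)  → match P0@[20:20]
[21] read 'd'  n13⇒n13 (fail-walked)  → match P0@[21:21]
[22] read 'c'  n13⇒n14  → match P4@[20:22]
[23] read 'e'  n14⇒n2 (fail-walked)
[24] read 'e'  n2⇒n2 (fail-walked)
[25] read 'e'  n2⇒n2 (fail-walked)
[26] read 'c'  n2⇒n0 (fail-walked)
[27] read 'e'  n0⇒n2
[28] read 'a'  n2⇒n19 (fail-walked)
[29] read 'a'  n19⇒n20  → match P6@[28:29]
[30] read 'b'  n20⇒n4 (fail-walked)
[31] read 'c'  n4⇒n0 (fail-walked)
[32] read 'd'  n0⇒n1  → match P0@[32:32]
[33] read 'e'  n1⇒n2 (fail-walked)
[34] read 'a'  n2⇒n19 (fail-walked)
[35] read 'd'  n19⇒n1 (fail-walked)  → match P0@[35:35]
[36] read 'a'  n1⇒n8
[37] read 'e'  n8⇒n9
[38] read 'c'  n9⇒n0 (fail-walked)
[39] read 'a'  n0⇒n19
[40] read 'b'  n19⇒n4 (fail-walked)
[41] read 'b'  n4⇒n5
[42] read 'b'  n5⇒n5 (fail-walked)
[43] read 'a'  n5⇒n6
[44] read 'a'  n6⇒n7  → match P2@[41:44],P6@[43:44]
[45] read 'b'  n7⇒n4 (fail-walked)
[46] read 'e'  n4⇒n2 (fail-walked)
[47] read 'd'  n2⇒n3  → match P0@[47:47],P1@[46:47]
[48] read 'd'  n3⇒n13 (fail-walked)  → match P0@[48:48]
[49] read 'd'  n13⇒n13 (fail-walked)  → match P0@[49:49]
[50] read 'a'  n13⇒n15
[51] read 'c'  n15⇒n16
[52] read 'e'  n16⇒n17
[53] read 'c'  n17⇒n18  → match P5@[48:53]
[54] read 'e'  n18⇒n2 (fail-walked)
[55] read 'd'  n2⇒n3  → match P0@[55:55],P1@[54:55]
[56] read 'd'  n3⇒n13 (fail-walked)  → match P0@[56:56]
[57] read 'd'  n13⇒n13 (fail-walked)  → match P0@[57:57]
[58] read 'a'  n13⇒n15
[59] read 'c'  n15⇒n16

All matches (sorted): [[6,2],[6,6],[7,6],[8,6],[14,0],[19,0],[19,1],[19,3],[20,0],[21,0],[22,4],[29,6],[32,0],[35,0],[44,2],[44,6],[47,0],[47,1],[48,0],[49,0],[53,5],[55,0],[55,1],[56,0],[57,0]]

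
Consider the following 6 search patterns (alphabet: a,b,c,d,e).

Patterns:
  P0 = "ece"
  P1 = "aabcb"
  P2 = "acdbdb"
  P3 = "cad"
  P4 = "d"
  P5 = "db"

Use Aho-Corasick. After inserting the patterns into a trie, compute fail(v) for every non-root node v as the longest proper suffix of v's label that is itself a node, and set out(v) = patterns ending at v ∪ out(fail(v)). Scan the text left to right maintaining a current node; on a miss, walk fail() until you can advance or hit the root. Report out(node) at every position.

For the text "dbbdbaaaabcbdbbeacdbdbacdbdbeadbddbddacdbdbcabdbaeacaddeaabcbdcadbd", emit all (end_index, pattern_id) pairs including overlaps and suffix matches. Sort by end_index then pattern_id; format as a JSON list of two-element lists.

Build:
Trie (insert patterns):
  0='ε' goto a→4 c→14 d→17 e→1
  1='e' goto c→2
  2='ec' goto e→3
  3='ece' goto ·  ←P0
  4='a' goto a→5 c→9
  5='aa' goto b→6
  6='aab' goto c→7
  7='aabc' goto b→8
  8='aabcb' goto ·  ←P1
  9='ac' goto d→10
  10='acd' goto b→11
  11='acdb' goto d→12
  12='acdbd' goto b→13
  13='acdbdb' goto ·  ←P2
  14='c' goto a→15
  15='ca' goto d→16
  16='cad' goto ·  ←P3
  17='d' goto b→18  ←P4
  18='db' goto ·  ←P5

Failure links (BFS by depth):
  fail(1) 'e': from fail(0)=0 chase 'e': 0 ⇒ 0;  out=∅∪out(0)=∅
  fail(4) 'a': from fail(0)=0 chase 'a': 0 ⇒ 0;  out=∅∪out(0)=∅
  fail(14) 'c': from fail(0)=0 chase 'c': 0 ⇒ 0;  out=∅∪out(0)=∅
  fail(17) 'd': from fail(0)=0 chase 'd': 0 ⇒ 0;  out={4}∪out(0)={4}
  fail(2) 'ec': from fail(1)=0 chase 'c': 0 ⇒ 14;  out=∅∪out(14)=∅
  fail(5) 'aa': from fail(4)=0 chase 'a': 0 ⇒ 4;  out=∅∪out(4)=∅
  fail(9) 'ac': from fail(4)=0 chase 'c': 0 ⇒ 14;  out=∅∪out(14)=∅
  fail(15) 'ca': from fail(14)=0 chase 'a': 0 ⇒ 4;  out=∅∪out(4)=∅
  fail(18) 'db': from fail(17)=0 chase 'b': 0 ⇒ 0;  out={5}∪out(0)={5}
  fail(3) 'ece': from fail(2)=14 chase 'e': 14→0 ⇒ 1;  out={0}∪out(1)={0}
  fail(6) 'aab': from fail(5)=4 chase 'b': 4→0 ⇒ 0;  out=∅∪out(0)=∅
  fail(10) 'acd': from fail(9)=14 chase 'd': 14→0 ⇒ 17;  out=∅∪out(17)={4}
  fail(16) 'cad': from fail(15)=4 chase 'd': 4→0 ⇒ 17;  out={3}∪out(17)={3,4}
  fail(7) 'aabc': from fail(6)=0 chase 'c': 0 ⇒ 14;  out=∅∪out(14)=∅
  fail(11) 'acdb': from fail(10)=17 chase 'b': 17 ⇒ 18;  out=∅∪out(18)={5}
  fail(8) 'aabcb': from fail(7)=14 chase 'b': 14→0 ⇒ 0;  out={1}∪out(0)={1}
  fail(12) 'acdbd': from fail(11)=18 chase 'd': 18→0 ⇒ 17;  out=∅∪out(17)={4}
  fail(13) 'acdbdb': from fail(12)=17 chase 'b': 17 ⇒ 18;  out={2}∪out(18)={2,5}

Scan:
i=0 'd': node 0→17  emit P4@[0:0]
i=1 'b': node 17→18  emit P5@[0:1]
i=2 'b': node 18→0 (fail-walked)
i=3 'd': node 0→17  emit P4@[3:3]
i=4 'b': node 17→18  emit P5@[3:4]
i=5 'a': node 18→4 (fail-walked)
i=6 'a': node 4→5
i=7 'a': node 5→5 (fail-walked)
i=8 'a': node 5→5 (fail-walked)
i=9 'b': node 5→6
i=10 'c': node 6→7
i=11 'b': node 7→8  emit P1@[7:11]
i=12 'd': node 8→17 (fail-walked)  emit P4@[12:12]
i=13 'b': node 17→18  emit P5@[12:13]
i=14 'b': node 18→0 (fail-walked)
i=15 'e': node 0→1
i=16 'a': node 1→4 (fail-walked)
i=17 'c': node 4→9
i=18 'd': node 9→10  emit P4@[18:18]
i=19 'b': node 10→11  emit P5@[18:19]
i=20 'd': node 11→12  emit P4@[20:20]
i=21 'b': node 12→13  emit P2@[16:21],P5@[20:21]
i=22 'a': node 13→4 (fail-walked)
i=23 'c': node 4→9
i=24 'd': node 9→10  emit P4@[24:24]
i=25 'b': node 10→11  emit P5@[24:25]
i=26 'd': node 11→12  emit P4@[26:26]
i=27 'b': node 12→13  emit P2@[22:27],P5@[26:27]
i=28 'e': node 13→1 (fail-walked)
i=29 'a': node 1→4 (fail-walked)
i=30 'd': node 4→17 (fail-walked)  emit P4@[30:30]
i=31 'b': node 17→18  emit P5@[30:31]
i=32 'd': node 18→17 (fail-walked)  emit P4@[32:32]
i=33 'd': node 17→17 (fail-walked)  emit P4@[33:33]
i=34 'b': node 17→18  emit P5@[33:34]
i=35 'd': node 18→17 (fail-walked)  emit P4@[35:35]
i=36 'd': node 17→17 (fail-walked)  emit P4@[36:36]
i=37 'a': node 17→4 (fail-walked)
i=38 'c': node 4→9
i=39 'd': node 9→10  emit P4@[39:39]
i=40 'b': node 10→11  emit P5@[39:40]
i=41 'd': node 11→12  emit P4@[41:41]
i=42 'b': node 12→13  emit P2@[37:42],P5@[41:42]
i=43 'c': node 13→14 (fail-walked)
i=44 'a': node 14→15
i=45 'b': node 15→0 (fail-walked)
i=46 'd': node 0→17  emit P4@[46:46]
i=47 'b': node 17→18  emit P5@[46:47]
i=48 'a': node 18→4 (fail-walked)
i=49 'e': node 4→1 (fail-walked)
i=50 'a': node 1→4 (fail-walked)
i=51 'c': node 4→9
i=52 'a': node 9→15 (fail-walked)
i=53 'd': node 15→16  emit P3@[51:53],P4@[53:53]
i=54 'd': node 16→17 (fail-walked)  emit P4@[54:54]
i=55 'e': node 17→1 (fail-walked)
i=56 'a': node 1→4 (fail-walked)
i=57 'a': node 4→5
i=58 'b': node 5→6
i=59 'c': node 6→7
i=60 'b': node 7→8  emit P1@[56:60]
i=61 'd': node 8→17 (fail-walked)  emit P4@[61:61]
i=62 'c': node 17→14 (fail-walked)
i=63 'a': node 14→15
i=64 'd': node 15→16  emit P3@[62:64],P4@[64:64]
i=65 'b': node 16→18 (fail-walked)  emit P5@[64:65]
i=66 'd': node 18→17 (fail-walked)  emit P4@[66:66]

Result: [[0,4],[1,5],[3,4],[4,5],[11,1],[12,4],[13,5],[18,4],[19,5],[20,4],[21,2],[21,5],[24,4],[25,5],[26,4],[27,2],[27,5],[30,4],[31,5],[32,4],[33,4],[34,5],[35,4],[36,4],[39,4],[40,5],[41,4],[42,2],[42,5],[46,4],[47,5],[53,3],[53,4],[54,4],[60,1],[61,4],[64,3],[64,4],[65,5],[66,4]]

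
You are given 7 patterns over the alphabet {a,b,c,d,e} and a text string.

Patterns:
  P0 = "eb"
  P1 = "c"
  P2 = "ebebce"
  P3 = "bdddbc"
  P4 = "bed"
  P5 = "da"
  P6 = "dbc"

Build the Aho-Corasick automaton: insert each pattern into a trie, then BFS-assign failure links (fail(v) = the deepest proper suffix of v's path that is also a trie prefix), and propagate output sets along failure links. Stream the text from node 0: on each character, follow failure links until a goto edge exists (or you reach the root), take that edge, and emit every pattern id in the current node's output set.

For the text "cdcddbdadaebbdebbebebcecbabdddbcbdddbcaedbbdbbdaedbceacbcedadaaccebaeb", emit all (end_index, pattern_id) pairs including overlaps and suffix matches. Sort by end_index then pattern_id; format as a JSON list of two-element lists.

Build automaton:
Trie (insert patterns):
  0='ε' goto b→8 c→3 d→16 e→1
  1='e' goto b→2
  2='eb' goto e→4  [P0 ends]
  3='c' goto ·  [P1 ends]
  4='ebe' goto b→5
  5='ebeb' goto c→6
  6='ebebc' goto e→7
  7='ebebce' goto ·  [P2 ends]
  8='b' goto d→9 e→14
  9='bd' goto d→10
  10='bdd' goto d→11
  11='bddd' goto b→12
  12='bdddb' goto c→13
  13='bdddbc' goto ·  [P3 ends]
  14='be' goto d→15
  15='bed' goto ·  [P4 ends]
  16='d' goto a→17 b→18
  17='da' goto ·  [P5 ends]
  18='db' goto c→19
  19='dbc' goto ·  [P6 ends]

Failure links (BFS by depth):
  n1('e'): parent n0 fail=0; on 'e' 0 → fail=0;  out ∅∪∅=∅
  n3('c'): parent n0 fail=0; on 'c' 0 → fail=0;  out {1}∪∅={1}
  n8('b'): parent n0 fail=0; on 'b' 0 → fail=0;  out ∅∪∅=∅
  n16('d'): parent n0 fail=0; on 'd' 0 → fail=0;  out ∅∪∅=∅
  n2('eb'): parent n1 fail=0; on 'b' 0 → fail=8;  out {0}∪∅={0}
  n9('bd'): parent n8 fail=0; on 'd' 0 → fail=16;  out ∅∪∅=∅
  n14('be'): parent n8 fail=0; on 'e' 0 → fail=1;  out ∅∪∅=∅
  n17('da'): parent n16 fail=0; on 'a' 0 → fail=0;  out {5}∪∅={5}
  n18('db'): parent n16 fail=0; on 'b' 0 → fail=8;  out ∅∪∅=∅
  n4('ebe'): parent n2 fail=8; on 'e' 8 → fail=14;  out ∅∪∅=∅
  n10('bdd'): parent n9 fail=16; on 'd' 16→0 → fail=16;  out ∅∪∅=∅
  n15('bed'): parent n14 fail=1; on 'd' 1→0 → fail=16;  out {4}∪∅={4}
  n19('dbc'): parent n18 fail=8; on 'c' 8→0 → fail=3;  out {6}∪{1}={1,6}
  n5('ebeb'): parent n4 fail=14; on 'b' 14→1 → fail=2;  out ∅∪{0}={0}
  n11('bddd'): parent n10 fail=16; on 'd' 16→0 → fail=16;  out ∅∪∅=∅
  n6('ebebc'): parent n5 fail=2; on 'c' 2→8→0 → fail=3;  out ∅∪{1}={1}
  n12('bdddb'): parent n11 fail=16; on 'b' 16 → fail=18;  out ∅∪∅=∅
  n7('ebebce'): parent n6 fail=3; on 'e' 3→0 → fail=1;  out {2}∪∅={2}
  n13('bdddbc'): parent n12 fail=18; on 'c' 18 → fail=19;  out {3}∪{1,6}={1,3,6}

Run:
[0] read 'c'  n0⇒n3  emit P1@[0:0]
[1] read 'd'  n3⇒n16 (via fail)
[2] read 'c'  n16⇒n3 (via fail)  emit P1@[2:2]
[3] read 'd'  n3⇒n16 (via fail)
[4] read 'd'  n16⇒n16 (via fail)
[5] read 'b'  n16⇒n18
[6] read 'd'  n18⇒n9 (via fail)
[7] read 'a'  n9⇒n17 (via fail)  emit P5@[6:7]
[8] read 'd'  n17⇒n16 (via fail)
[9] read 'a'  n16⇒n17  emit P5@[8:9]
[10] read 'e'  n17⇒n1 (via fail)
[11] read 'b'  n1⇒n2  emit P0@[10:11]
[12] read 'b'  n2⇒n8 (via fail)
[13] read 'd'  n8⇒n9
[14] read 'e'  n9⇒n1 (via fail)
[15] read 'b'  n1⇒n2  emit P0@[14:15]
[16] read 'b'  n2⇒n8 (via fail)
[17] read 'e'  n8⇒n14
[18] read 'b'  n14⇒n2 (via fail)  emit P0@[17:18]
[19] read 'e'  n2⇒n4
[20] read 'b'  n4⇒n5  emit P0@[19:20]
[21] read 'c'  n5⇒n6  emit P1@[21:21]
[22] read 'e'  n6⇒n7  emit P2@[17:22]
[23] read 'c'  n7⇒n3 (via fail)  emit P1@[23:23]
[24] read 'b'  n3⇒n8 (via fail)
[25] read 'a'  n8⇒n0 (via fail)
[26] read 'b'  n0⇒n8
[27] read 'd'  n8⇒n9
[28] read 'd'  n9⇒n10
[29] read 'd'  n10⇒n11
[30] read 'b'  n11⇒n12
[31] read 'c'  n12⇒n13  emit P1@[31:31],P3@[26:31],P6@[29:31]
[32] read 'b'  n13⇒n8 (via fail)
[33] read 'd'  n8⇒n9
[34] read 'd'  n9⇒n10
[35] read 'd'  n10⇒n11
[36] read 'b'  n11⇒n12
[37] read 'c'  n12⇒n13  emit P1@[37:37],P3@[32:37],P6@[35:37]
[38] read 'a'  n13⇒n0 (via fail)
[39] read 'e'  n0⇒n1
[40] read 'd'  n1⇒n16 (via fail)
[41] read 'b'  n16⇒n18
[42] read 'b'  n18⇒n8 (via fail)
[43] read 'd'  n8⇒n9
[44] read 'b'  n9⇒n18 (via fail)
[45] read 'b'  n18⇒n8 (via fail)
[46] read 'd'  n8⇒n9
[47] read 'a'  n9⇒n17 (via fail)  emit P5@[46:47]
[48] read 'e'  n17⇒n1 (via fail)
[49] read 'd'  n1⇒n16 (via fail)
[50] read 'b'  n16⇒n18
[51] read 'c'  n18⇒n19  emit P1@[51:51],P6@[49:51]
[52] read 'e'  n19⇒n1 (via fail)
[53] read 'a'  n1⇒n0 (via fail)
[54] read 'c'  n0⇒n3  emit P1@[54:54]
[55] read 'b'  n3⇒n8 (via fail)
[56] read 'c'  n8⇒n3 (via fail)  emit P1@[56:56]
[57] read 'e'  n3⇒n1 (via fail)
[58] read 'd'  n1⇒n16 (via fail)
[59] read 'a'  n16⇒n17  emit P5@[58:59]
[60] read 'd'  n17⇒n16 (via fail)
[61] read 'a'  n16⇒n17  emit P5@[60:61]
[62] read 'a'  n17⇒n0 (via fail)
[63] read 'c'  n0⇒n3  emit P1@[63:63]
[64] read 'c'  n3⇒n3 (via fail)  emit P1@[64:64]
[65] read 'e'  n3⇒n1 (via fail)
[66] read 'b'  n1⇒n2  emit P0@[65:66]
[67] read 'a'  n2⇒n0 (via fail)
[68] read 'e'  n0⇒n1
[69] read 'b'  n1⇒n2  emit P0@[68:69]

All matches (sorted): [[0,1],[2,1],[7,5],[9,5],[11,0],[15,0],[18,0],[20,0],[21,1],[22,2],[23,1],[31,1],[31,3],[31,6],[37,1],[37,3],[37,6],[47,5],[51,1],[51,6],[54,1],[56,1],[59,5],[61,5],[63,1],[64,1],[66,0],[69,0]]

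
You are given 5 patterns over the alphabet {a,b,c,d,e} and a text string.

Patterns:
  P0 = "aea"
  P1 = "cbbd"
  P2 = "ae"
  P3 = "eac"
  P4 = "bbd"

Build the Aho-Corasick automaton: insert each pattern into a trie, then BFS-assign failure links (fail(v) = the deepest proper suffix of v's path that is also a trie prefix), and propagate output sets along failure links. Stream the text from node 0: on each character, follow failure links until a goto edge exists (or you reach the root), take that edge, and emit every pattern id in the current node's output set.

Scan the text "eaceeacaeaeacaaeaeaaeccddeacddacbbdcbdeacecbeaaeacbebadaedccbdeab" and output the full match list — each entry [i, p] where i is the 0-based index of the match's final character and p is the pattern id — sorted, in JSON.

Build automaton:
Trie nodes:
  0='ε' goto a→1 b→11 c→4 e→8
  1='a' goto e→2
  2='ae' goto a→3  ←P2
  3='aea' goto ·  ←P0
  4='c' goto b→5
  5='cb' goto b→6
  6='cbb' goto d→7
  7='cbbd' goto ·  ←P1
  8='e' goto a→9
  9='ea' goto c→10
  10='eac' goto ·  ←P3
  11='b' goto b→12
  12='bb' goto d→13
  13='bbd' goto ·  ←P4

Failure links (BFS by depth):
  fail(1) 'a': from fail(0)=0 chase 'a': 0 ⇒ 0;  out=∅∪out(0)=∅
  fail(4) 'c': from fail(0)=0 chase 'c': 0 ⇒ 0;  out=∅∪out(0)=∅
  fail(8) 'e': from fail(0)=0 chase 'e': 0 ⇒ 0;  out=∅∪out(0)=∅
  fail(11) 'b': from fail(0)=0 chase 'b': 0 ⇒ 0;  out=∅∪out(0)=∅
  fail(2) 'ae': from fail(1)=0 chase 'e': 0 ⇒ 8;  out={2}∪out(8)={2}
  fail(5) 'cb': from fail(4)=0 chase 'b': 0 ⇒ 11;  out=∅∪out(11)=∅
  fail(9) 'ea': from fail(8)=0 chase 'a': 0 ⇒ 1;  out=∅∪out(1)=∅
  fail(12) 'bb': from fail(11)=0 chase 'b': 0 ⇒ 11;  out=∅∪out(11)=∅
  fail(3) 'aea': from fail(2)=8 chase 'a': 8 ⇒ 9;  out={0}∪out(9)={0}
  fail(6) 'cbb': from fail(5)=11 chase 'b': 11 ⇒ 12;  out=∅∪out(12)=∅
  fail(10) 'eac': from fail(9)=1 chase 'c': 1→0 ⇒ 4;  out={3}∪out(4)={3}
  fail(13) 'bbd': from fail(12)=11 chase 'd': 11→0 ⇒ 0;  out={4}∪out(0)={4}
  fail(7) 'cbbd': from fail(6)=12 chase 'd': 12 ⇒ 13;  out={1}∪out(13)={1,4}

Run:
i=0 'e': node 0→8
i=1 'a': node 8→9
i=2 'c': node 9→10  ** P3@[0:2]
i=3 'e': node 10→8 (fail-walked)
i=4 'e': node 8→8 (fail-walked)
i=5 'a': node 8→9
i=6 'c': node 9→10  ** P3@[4:6]
i=7 'a': node 10→1 (fail-walked)
i=8 'e': node 1→2  ** P2@[7:8]
i=9 'a': node 2→3  ** P0@[7:9]
i=10 'e': node 3→2 (fail-walked)  ** P2@[9:10]
i=11 'a': node 2→3  ** P0@[9:11]
i=12 'c': node 3→10 (fail-walked)  ** P3@[10:12]
i=13 'a': node 10→1 (fail-walked)
i=14 'a': node 1→1 (fail-walked)
i=15 'e': node 1→2  ** P2@[14:15]
i=16 'a': node 2→3  ** P0@[14:16]
i=17 'e': node 3→2 (fail-walked)  ** P2@[16:17]
i=18 'a': node 2→3  ** P0@[16:18]
i=19 'a': node 3→1 (fail-walked)
i=20 'e': node 1→2  ** P2@[19:20]
i=21 'c': node 2→4 (fail-walked)
i=22 'c': node 4→4 (fail-walked)
i=23 'd': node 4→0 (fail-walked)
i=24 'd': node 0→0
i=25 'e': node 0→8
i=26 'a': node 8→9
i=27 'c': node 9→10  ** P3@[25:27]
i=28 'd': node 10→0 (fail-walked)
i=29 'd': node 0→0
i=30 'a': node 0→1
i=31 'c': node 1→4 (fail-walked)
i=32 'b': node 4→5
i=33 'b': node 5→6
i=34 'd': node 6→7  ** P1@[31:34],P4@[32:34]
i=35 'c': node 7→4 (fail-walked)
i=36 'b': node 4→5
i=37 'd': node 5→0 (fail-walked)
i=38 'e': node 0→8
i=39 'a': node 8→9
i=40 'c': node 9→10  ** P3@[38:40]
i=41 'e': node 10→8 (fail-walked)
i=42 'c': node 8→4 (fail-walked)
i=43 'b': node 4→5
i=44 'e': node 5→8 (fail-walked)
i=45 'a': node 8→9
i=46 'a': node 9→1 (fail-walked)
i=47 'e': node 1→2  ** P2@[46:47]
i=48 'a': node 2→3  ** P0@[46:48]
i=49 'c': node 3→10 (fail-walked)  ** P3@[47:49]
i=50 'b': node 10→5 (fail-walked)
i=51 'e': node 5→8 (fail-walked)
i=52 'b': node 8→11 (fail-walked)
i=53 'a': node 11→1 (fail-walked)
i=54 'd': node 1→0 (fail-walked)
i=55 'a': node 0→1
i=56 'e': node 1→2  ** P2@[55:56]
i=57 'd': node 2→0 (fail-walked)
i=58 'c': node 0→4
i=59 'c': node 4→4 (fail-walked)
i=60 'b': node 4→5
i=61 'd': node 5→0 (fail-walked)
i=62 'e': node 0→8
i=63 'a': node 8→9
i=64 'b': node 9→11 (fail-walked)

Matches: [[2,3],[6,3],[8,2],[9,0],[10,2],[11,0],[12,3],[15,2],[16,0],[17,2],[18,0],[20,2],[27,3],[34,1],[34,4],[40,3],[47,2],[48,0],[49,3],[56,2]]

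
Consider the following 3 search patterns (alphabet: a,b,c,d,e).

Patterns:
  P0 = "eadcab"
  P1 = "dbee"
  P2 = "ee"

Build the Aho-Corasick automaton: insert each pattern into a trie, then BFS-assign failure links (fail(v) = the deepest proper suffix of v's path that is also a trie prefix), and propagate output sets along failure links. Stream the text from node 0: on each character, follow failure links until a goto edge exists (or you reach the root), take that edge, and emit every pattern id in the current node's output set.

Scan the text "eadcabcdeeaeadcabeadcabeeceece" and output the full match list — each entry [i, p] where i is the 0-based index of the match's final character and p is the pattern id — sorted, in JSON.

Build:
Trie nodes:
  n0 'ε': d→7 e→1
  n1 'e': a→2 e→11
  n2 'ea': d→3
  n3 'ead': c→4
  n4 'eadc': a→5
  n5 'eadca': b→6
  n6 'eadcab': ·  ←P0
  n7 'd': b→8
  n8 'db': e→9
  n9 'dbe': e→10
  n10 'dbee': ·  ←P1
  n11 'ee': ·  ←P2

Failure links (BFS by depth):
  fail(1) 'e': from fail(0)=0 chase 'e': 0 ⇒ 0;  out=∅∪out(0)=∅
  fail(7) 'd': from fail(0)=0 chase 'd': 0 ⇒ 0;  out=∅∪out(0)=∅
  fail(2) 'ea': from fail(1)=0 chase 'a': 0 ⇒ 0;  out=∅∪out(0)=∅
  fail(8) 'db': from fail(7)=0 chase 'b': 0 ⇒ 0;  out=∅∪out(0)=∅
  fail(11) 'ee': from fail(1)=0 chase 'e': 0 ⇒ 1;  out={2}∪out(1)={2}
  fail(3) 'ead': from fail(2)=0 chase 'd': 0 ⇒ 7;  out=∅∪out(7)=∅
  fail(9) 'dbe': from fail(8)=0 chase 'e': 0 ⇒ 1;  out=∅∪out(1)=∅
  fail(4) 'eadc': from fail(3)=7 chase 'c': 7→0 ⇒ 0;  out=∅∪out(0)=∅
  fail(10) 'dbee': from fail(9)=1 chase 'e': 1 ⇒ 11;  out={1}∪out(11)={1,2}
  fail(5) 'eadca': from fail(4)=0 chase 'a': 0 ⇒ 0;  out=∅∪out(0)=∅
  fail(6) 'eadcab': from fail(5)=0 chase 'b': 0 ⇒ 0;  out={0}∪out(0)={0}

Run:
pos 0 'e': at 1
pos 1 'a': at 2
pos 2 'd': at 3
pos 3 'c': at 4
pos 4 'a': at 5
pos 5 'b': at 6  emit P0@[0:5]
pos 6 'c': at 0 ·f
pos 7 'd': at 7
pos 8 'e': at 1 ·f
pos 9 'e': at 11  emit P2@[8:9]
pos 10 'a': at 2 ·f
pos 11 'e': at 1 ·f
pos 12 'a': at 2
pos 13 'd': at 3
pos 14 'c': at 4
pos 15 'a': at 5
pos 16 'b': at 6  emit P0@[11:16]
pos 17 'e': at 1 ·f
pos 18 'a': at 2
pos 19 'd': at 3
pos 20 'c': at 4
pos 21 'a': at 5
pos 22 'b': at 6  emit P0@[17:22]
pos 23 'e': at 1 ·f
pos 24 'e': at 11  emit P2@[23:24]
pos 25 'c': at 0 ·f
pos 26 'e': at 1
pos 27 'e': at 11  emit P2@[26:27]
pos 28 'c': at 0 ·f
pos 29 'e': at 1

All matches (sorted): [[5,0],[9,2],[16,0],[22,0],[24,2],[27,2]]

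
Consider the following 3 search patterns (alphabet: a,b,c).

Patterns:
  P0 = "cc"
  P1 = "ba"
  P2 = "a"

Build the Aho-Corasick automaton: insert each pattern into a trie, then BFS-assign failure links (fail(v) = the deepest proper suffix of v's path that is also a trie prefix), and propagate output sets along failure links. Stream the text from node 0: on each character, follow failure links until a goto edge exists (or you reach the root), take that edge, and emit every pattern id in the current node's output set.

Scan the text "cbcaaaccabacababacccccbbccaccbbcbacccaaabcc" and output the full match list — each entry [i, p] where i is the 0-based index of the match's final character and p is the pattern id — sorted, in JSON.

Build automaton:
Trie (insert patterns):
  0='ε' goto a→5 b→3 c→1
  1='c' goto c→2
  2='cc' goto ·  ←P0
  3='b' goto a→4
  4='ba' goto ·  ←P1
  5='a' goto ·  ←P2

BFS fail/out derivation:
  n1('c'): parent n0 fail=0; on 'c' 0 → fail=0;  out ∅∪∅=∅
  n3('b'): parent n0 fail=0; on 'b' 0 → fail=0;  out ∅∪∅=∅
  n5('a'): parent n0 fail=0; on 'a' 0 → fail=0;  out {2}∪∅={2}
  n2('cc'): parent n1 fail=0; on 'c' 0 → fail=1;  out {0}∪∅={0}
  n4('ba'): parent n3 fail=0; on 'a' 0 → fail=5;  out {1}∪{2}={1,2}

Text stream:
i=0 'c': node 0→1
i=1 'b': node 1→3 (fail-walked)
i=2 'c': node 3→1 (fail-walked)
i=3 'a': node 1→5 (fail-walked)  → match P2@[3:3]
i=4 'a': node 5→5 (fail-walked)  → match P2@[4:4]
i=5 'a': node 5→5 (fail-walked)  → match P2@[5:5]
i=6 'c': node 5→1 (fail-walked)
i=7 'c': node 1→2  → match P0@[6:7]
i=8 'a': node 2→5 (fail-walked)  → match P2@[8:8]
i=9 'b': node 5→3 (fail-walked)
i=10 'a': node 3→4  → match P1@[9:10],P2@[10:10]
i=11 'c': node 4→1 (fail-walked)
i=12 'a': node 1→5 (fail-walked)  → match P2@[12:12]
i=13 'b': node 5→3 (fail-walked)
i=14 'a': node 3→4  → match P1@[13:14],P2@[14:14]
i=15 'b': node 4→3 (fail-walked)
i=16 'a': node 3→4  → match P1@[15:16],P2@[16:16]
i=17 'c': node 4→1 (fail-walked)
i=18 'c': node 1→2  → match P0@[17:18]
i=19 'c': node 2→2 (fail-walked)  → match P0@[18:19]
i=20 'c': node 2→2 (fail-walked)  → match P0@[19:20]
i=21 'c': node 2→2 (fail-walked)  → match P0@[20:21]
i=22 'b': node 2→3 (fail-walked)
i=23 'b': node 3→3 (fail-walked)
i=24 'c': node 3→1 (fail-walked)
i=25 'c': node 1→2  → match P0@[24:25]
i=26 'a': node 2→5 (fail-walked)  → match P2@[26:26]
i=27 'c': node 5→1 (fail-walked)
i=28 'c': node 1→2  → match P0@[27:28]
i=29 'b': node 2→3 (fail-walked)
i=30 'b': node 3→3 (fail-walked)
i=31 'c': node 3→1 (fail-walked)
i=32 'b': node 1→3 (fail-walked)
i=33 'a': node 3→4  → match P1@[32:33],P2@[33:33]
i=34 'c': node 4→1 (fail-walked)
i=35 'c': node 1→2  → match P0@[34:35]
i=36 'c': node 2→2 (fail-walked)  → match P0@[35:36]
i=37 'a': node 2→5 (fail-walked)  → match P2@[37:37]
i=38 'a': node 5→5 (fail-walked)  → match P2@[38:38]
i=39 'a': node 5→5 (fail-walked)  → match P2@[39:39]
i=40 'b': node 5→3 (fail-walked)
i=41 'c': node 3→1 (fail-walked)
i=42 'c': node 1→2  → match P0@[41:42]

Result: [[3,2],[4,2],[5,2],[7,0],[8,2],[10,1],[10,2],[12,2],[14,1],[14,2],[16,1],[16,2],[18,0],[19,0],[20,0],[21,0],[25,0],[26,2],[28,0],[33,1],[33,2],[35,0],[36,0],[37,2],[38,2],[39,2],[42,0]]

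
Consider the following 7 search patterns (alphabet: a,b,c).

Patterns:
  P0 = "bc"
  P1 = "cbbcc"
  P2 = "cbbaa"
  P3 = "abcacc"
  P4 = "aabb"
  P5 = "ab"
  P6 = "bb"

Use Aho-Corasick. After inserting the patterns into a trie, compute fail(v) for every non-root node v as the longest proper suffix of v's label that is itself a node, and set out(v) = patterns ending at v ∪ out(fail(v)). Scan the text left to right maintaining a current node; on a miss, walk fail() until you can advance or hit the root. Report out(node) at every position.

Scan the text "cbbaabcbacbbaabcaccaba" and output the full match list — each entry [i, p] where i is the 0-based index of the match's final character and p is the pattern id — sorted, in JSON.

Build automaton:
Trie (insert patterns):
  n0 'ε': a→10 b→1 c→3
  n1 'b': b→19 c→2
  n2 'bc': ·  ←P0
  n3 'c': b→4
  n4 'cb': b→5
  n5 'cbb': a→8 c→6
  n6 'cbbc': c→7
  n7 'cbbcc': ·  ←P1
  n8 'cbba': a→9
  n9 'cbbaa': ·  ←P2
  n10 'a': a→16 b→11
  n11 'ab': c→12  ←P5
  n12 'abc': a→13
  n13 'abca': c→14
  n14 'abcac': c→15
  n15 'abcacc': ·  ←P3
  n16 'aa': b→17
  n17 'aab': b→18
  n18 'aabb': ·  ←P4
  n19 'bb': ·  ←P6

Failure links (BFS by depth):
  fail(1) 'b': from fail(0)=0 chase 'b': 0 ⇒ 0;  out=∅∪out(0)=∅
  fail(3) 'c': from fail(0)=0 chase 'c': 0 ⇒ 0;  out=∅∪out(0)=∅
  fail(10) 'a': from fail(0)=0 chase 'a': 0 ⇒ 0;  out=∅∪out(0)=∅
  fail(2) 'bc': from fail(1)=0 chase 'c': 0 ⇒ 3;  out={0}∪out(3)={0}
  fail(4) 'cb': from fail(3)=0 chase 'b': 0 ⇒ 1;  out=∅∪out(1)=∅
  fail(11) 'ab': from fail(10)=0 chase 'b': 0 ⇒ 1;  out={5}∪out(1)={5}
  fail(16) 'aa': from fail(10)=0 chase 'a': 0 ⇒ 10;  out=∅∪out(10)=∅
  fail(19) 'bb': from fail(1)=0 chase 'b': 0 ⇒ 1;  out={6}∪out(1)={6}
  fail(5) 'cbb': from fail(4)=1 chase 'b': 1 ⇒ 19;  out=∅∪out(19)={6}
  fail(12) 'abc': from fail(11)=1 chase 'c': 1 ⇒ 2;  out=∅∪out(2)={0}
  fail(17) 'aab': from fail(16)=10 chase 'b': 10 ⇒ 11;  out=∅∪out(11)={5}
  fail(6) 'cbbc': from fail(5)=19 chase 'c': 19→1 ⇒ 2;  out=∅∪out(2)={0}
  fail(8) 'cbba': from fail(5)=19 chase 'a': 19→1→0 ⇒ 10;  out=∅∪out(10)=∅
  fail(13) 'abca': from fail(12)=2 chase 'a': 2→3→0 ⇒ 10;  out=∅∪out(10)=∅
  fail(18) 'aabb': from fail(17)=11 chase 'b': 11→1 ⇒ 19;  out={4}∪out(19)={4,6}
  fail(7) 'cbbcc': from fail(6)=2 chase 'c': 2→3→0 ⇒ 3;  out={1}∪out(3)={1}
  fail(9) 'cbbaa': from fail(8)=10 chase 'a': 10 ⇒ 16;  out={2}∪out(16)={2}
  fail(14) 'abcac': from fail(13)=10 chase 'c': 10→0 ⇒ 3;  out=∅∪out(3)=∅
  fail(15) 'abcacc': from fail(14)=3 chase 'c': 3→0 ⇒ 3;  out={3}∪out(3)={3}

Run:
i=0 'c': node 0→3
i=1 'b': node 3→4
i=2 'b': node 4→5  ** P6@[1:2]
i=3 'a': node 5→8
i=4 'a': node 8→9  ** P2@[0:4]
i=5 'b': node 9→17 (via fail)  ** P5@[4:5]
i=6 'c': node 17→12 (via fail)  ** P0@[5:6]
i=7 'b': node 12→4 (via fail)
i=8 'a': node 4→10 (via fail)
i=9 'c': node 10→3 (via fail)
i=10 'b': node 3→4
i=11 'b': node 4→5  ** P6@[10:11]
i=12 'a': node 5→8
i=13 'a': node 8→9  ** P2@[9:13]
i=14 'b': node 9→17 (via fail)  ** P5@[13:14]
i=15 'c': node 17→12 (via fail)  ** P0@[14:15]
i=16 'a': node 12→13
i=17 'c': node 13→14
i=18 'c': node 14→15  ** P3@[13:18]
i=19 'a': node 15→10 (via fail)
i=20 'b': node 10→11  ** P5@[19:20]
i=21 'a': node 11→10 (via fail)

All matches (sorted): [[2,6],[4,2],[5,5],[6,0],[11,6],[13,2],[14,5],[15,0],[18,3],[20,5]]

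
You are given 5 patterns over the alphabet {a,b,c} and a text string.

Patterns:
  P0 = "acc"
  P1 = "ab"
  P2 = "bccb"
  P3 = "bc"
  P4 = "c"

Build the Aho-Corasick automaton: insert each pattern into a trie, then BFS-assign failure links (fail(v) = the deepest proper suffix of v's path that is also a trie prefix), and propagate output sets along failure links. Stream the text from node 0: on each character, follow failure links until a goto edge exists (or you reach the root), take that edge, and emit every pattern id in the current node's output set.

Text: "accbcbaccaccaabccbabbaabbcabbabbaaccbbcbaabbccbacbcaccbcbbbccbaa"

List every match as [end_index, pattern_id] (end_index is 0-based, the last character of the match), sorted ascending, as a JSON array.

Build:
Trie (insert patterns):
  n0 'ε': a→1 b→5 c→9
  n1 'a': b→4 c→2
  n2 'ac': c→3
  n3 'acc': ·  [P0 ends]
  n4 'ab': ·  [P1 ends]
  n5 'b': c→6
  n6 'bc': c→7  [P3 ends]
  n7 'bcc': b→8
  n8 'bccb': ·  [P2 ends]
  n9 'c': ·  [P4 ends]

BFS fail/out derivation:
  fail(1) 'a': from fail(0)=0 chase 'a': 0 ⇒ 0;  out=∅∪out(0)=∅
  fail(5) 'b': from fail(0)=0 chase 'b': 0 ⇒ 0;  out=∅∪out(0)=∅
  fail(9) 'c': from fail(0)=0 chase 'c': 0 ⇒ 0;  out={4}∪out(0)={4}
  fail(2) 'ac': from fail(1)=0 chase 'c': 0 ⇒ 9;  out=∅∪out(9)={4}
  fail(4) 'ab': from fail(1)=0 chase 'b': 0 ⇒ 5;  out={1}∪out(5)={1}
  fail(6) 'bc': from fail(5)=0 chase 'c': 0 ⇒ 9;  out={3}∪out(9)={3,4}
  fail(3) 'acc': from fail(2)=9 chase 'c': 9→0 ⇒ 9;  out={0}∪out(9)={0,4}
  fail(7) 'bcc': from fail(6)=9 chase 'c': 9→0 ⇒ 9;  out=∅∪out(9)={4}
  fail(8) 'bccb': from fail(7)=9 chase 'b': 9→0 ⇒ 5;  out={2}∪out(5)={2}

Text stream:
i=0 'a': node 0→1
i=1 'c': node 1→2  → match P4@[1:1]
i=2 'c': node 2→3  → match P0@[0:2],P4@[2:2]
i=3 'b': node 3→5 (fail-walked)
i=4 'c': node 5→6  → match P3@[3:4],P4@[4:4]
i=5 'b': node 6→5 (fail-walked)
i=6 'a': node 5→1 (fail-walked)
i=7 'c': node 1→2  → match P4@[7:7]
i=8 'c': node 2→3  → match P0@[6:8],P4@[8:8]
i=9 'a': node 3→1 (fail-walked)
i=10 'c': node 1→2  → match P4@[10:10]
i=11 'c': node 2→3  → match P0@[9:11],P4@[11:11]
i=12 'a': node 3→1 (fail-walked)
i=13 'a': node 1→1 (fail-walked)
i=14 'b': node 1→4  → match P1@[13:14]
i=15 'c': node 4→6 (fail-walked)  → match P3@[14:15],P4@[15:15]
i=16 'c': node 6→7  → match P4@[16:16]
i=17 'b': node 7→8  → match P2@[14:17]
i=18 'a': node 8→1 (fail-walked)
i=19 'b': node 1→4  → match P1@[18:19]
i=20 'b': node 4→5 (fail-walked)
i=21 'a': node 5→1 (fail-walked)
i=22 'a': node 1→1 (fail-walked)
i=23 'b': node 1→4  → match P1@[22:23]
i=24 'b': node 4→5 (fail-walked)
i=25 'c': node 5→6  → match P3@[24:25],P4@[25:25]
i=26 'a': node 6→1 (fail-walked)
i=27 'b': node 1→4  → match P1@[26:27]
i=28 'b': node 4→5 (fail-walked)
i=29 'a': node 5→1 (fail-walked)
i=30 'b': node 1→4  → match P1@[29:30]
i=31 'b': node 4→5 (fail-walked)
i=32 'a': node 5→1 (fail-walked)
i=33 'a': node 1→1 (fail-walked)
i=34 'c': node 1→2  → match P4@[34:34]
i=35 'c': node 2→3  → match P0@[33:35],P4@[35:35]
i=36 'b': node 3→5 (fail-walked)
i=37 'b': node 5→5 (fail-walked)
i=38 'c': node 5→6  → match P3@[37:38],P4@[38:38]
i=39 'b': node 6→5 (fail-walked)
i=40 'a': node 5→1 (fail-walked)
i=41 'a': node 1→1 (fail-walked)
i=42 'b': node 1→4  → match P1@[41:42]
i=43 'b': node 4→5 (fail-walked)
i=44 'c': node 5→6  → match P3@[43:44],P4@[44:44]
i=45 'c': node 6→7  → match P4@[45:45]
i=46 'b': node 7→8  → match P2@[43:46]
i=47 'a': node 8→1 (fail-walked)
i=48 'c': node 1→2  → match P4@[48:48]
i=49 'b': node 2→5 (fail-walked)
i=50 'c': node 5→6  → match P3@[49:50],P4@[50:50]
i=51 'a': node 6→1 (fail-walked)
i=52 'c': node 1→2  → match P4@[52:52]
i=53 'c': node 2→3  → match P0@[51:53],P4@[53:53]
i=54 'b': node 3→5 (fail-walked)
i=55 'c': node 5→6  → match P3@[54:55],P4@[55:55]
i=56 'b': node 6→5 (fail-walked)
i=57 'b': node 5→5 (fail-walked)
i=58 'b': node 5→5 (fail-walked)
i=59 'c': node 5→6  → match P3@[58:59],P4@[59:59]
i=60 'c': node 6→7  → match P4@[60:60]
i=61 'b': node 7→8  → match P2@[58:61]
i=62 'a': node 8→1 (fail-walked)
i=63 'a': node 1→1 (fail-walked)

Matches: [[1,4],[2,0],[2,4],[4,3],[4,4],[7,4],[8,0],[8,4],[10,4],[11,0],[11,4],[14,1],[15,3],[15,4],[16,4],[17,2],[19,1],[23,1],[25,3],[25,4],[27,1],[30,1],[34,4],[35,0],[35,4],[38,3],[38,4],[42,1],[44,3],[44,4],[45,4],[46,2],[48,4],[50,3],[50,4],[52,4],[53,0],[53,4],[55,3],[55,4],[59,3],[59,4],[60,4],[61,2]]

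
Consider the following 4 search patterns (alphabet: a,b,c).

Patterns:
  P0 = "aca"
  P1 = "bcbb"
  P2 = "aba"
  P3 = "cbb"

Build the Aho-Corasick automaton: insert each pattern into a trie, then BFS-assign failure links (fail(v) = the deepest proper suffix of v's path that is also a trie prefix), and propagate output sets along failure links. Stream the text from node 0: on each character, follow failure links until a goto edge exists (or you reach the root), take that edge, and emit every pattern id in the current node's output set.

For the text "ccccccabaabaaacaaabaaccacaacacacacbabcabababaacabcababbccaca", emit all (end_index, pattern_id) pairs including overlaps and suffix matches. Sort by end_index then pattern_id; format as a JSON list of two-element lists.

Build:
Trie (insert patterns):
  n0 'ε': a→1 b→4 c→10
  n1 'a': b→8 c→2
  n2 'ac': a→3
  n3 'aca': ·  ←P0
  n4 'b': c→5
  n5 'bc': b→6
  n6 'bcb': b→7
  n7 'bcbb': ·  ←P1
  n8 'ab': a→9
  n9 'aba': ·  ←P2
  n10 'c': b→11
  n11 'cb': b→12
  n12 'cbb': ·  ←P3

BFS fail/out derivation:
  n1('a'): parent n0 fail=0; on 'a' 0 → fail=0;  out ∅∪∅=∅
  n4('b'): parent n0 fail=0; on 'b' 0 → fail=0;  out ∅∪∅=∅
  n10('c'): parent n0 fail=0; on 'c' 0 → fail=0;  out ∅∪∅=∅
  n2('ac'): parent n1 fail=0; on 'c' 0 → fail=10;  out ∅∪∅=∅
  n5('bc'): parent n4 fail=0; on 'c' 0 → fail=10;  out ∅∪∅=∅
  n8('ab'): parent n1 fail=0; on 'b' 0 → fail=4;  out ∅∪∅=∅
  n11('cb'): parent n10 fail=0; on 'b' 0 → fail=4;  out ∅∪∅=∅
  n3('aca'): parent n2 fail=10; on 'a' 10→0 → fail=1;  out {0}∪∅={0}
  n6('bcb'): parent n5 fail=10; on 'b' 10 → fail=11;  out ∅∪∅=∅
  n9('aba'): parent n8 fail=4; on 'a' 4→0 → fail=1;  out {2}∪∅={2}
  n12('cbb'): parent n11 fail=4; on 'b' 4→0 → fail=4;  out {3}∪∅={3}
  n7('bcbb'): parent n6 fail=11; on 'b' 11 → fail=12;  out {1}∪{3}={1,3}

Scan:
i=0 'c': node 0→10
i=1 'c': node 10→10 (fail-walked)
i=2 'c': node 10→10 (fail-walked)
i=3 'c': node 10→10 (fail-walked)
i=4 'c': node 10→10 (fail-walked)
i=5 'c': node 10→10 (fail-walked)
i=6 'a': node 10→1 (fail-walked)
i=7 'b': node 1→8
i=8 'a': node 8→9  emit P2@[6:8]
i=9 'a': node 9→1 (fail-walked)
i=10 'b': node 1→8
i=11 'a': node 8→9  emit P2@[9:11]
i=12 'a': node 9→1 (fail-walked)
i=13 'a': node 1→1 (fail-walked)
i=14 'c': node 1→2
i=15 'a': node 2→3  emit P0@[13:15]
i=16 'a': node 3→1 (fail-walked)
i=17 'a': node 1→1 (fail-walked)
i=18 'b': node 1→8
i=19 'a': node 8→9  emit P2@[17:19]
i=20 'a': node 9→1 (fail-walked)
i=21 'c': node 1→2
i=22 'c': node 2→10 (fail-walked)
i=23 'a': node 10→1 (fail-walked)
i=24 'c': node 1→2
i=25 'a': node 2→3  emit P0@[23:25]
i=26 'a': node 3→1 (fail-walked)
i=27 'c': node 1→2
i=28 'a': node 2→3  emit P0@[26:28]
i=29 'c': node 3→2 (fail-walked)
i=30 'a': node 2→3  emit P0@[28:30]
i=31 'c': node 3→2 (fail-walked)
i=32 'a': node 2→3  emit P0@[30:32]
i=33 'c': node 3→2 (fail-walked)
i=34 'b': node 2→11 (fail-walked)
i=35 'a': node 11→1 (fail-walked)
i=36 'b': node 1→8
i=37 'c': node 8→5 (fail-walked)
i=38 'a': node 5→1 (fail-walked)
i=39 'b': node 1→8
i=40 'a': node 8→9  emit P2@[38:40]
i=41 'b': node 9→8 (fail-walked)
i=42 'a': node 8→9  emit P2@[40:42]
i=43 'b': node 9→8 (fail-walked)
i=44 'a': node 8→9  emit P2@[42:44]
i=45 'a': node 9→1 (fail-walked)
i=46 'c': node 1→2
i=47 'a': node 2→3  emit P0@[45:47]
i=48 'b': node 3→8 (fail-walked)
i=49 'c': node 8→5 (fail-walked)
i=50 'a': node 5→1 (fail-walked)
i=51 'b': node 1→8
i=52 'a': node 8→9  emit P2@[50:52]
i=53 'b': node 9→8 (fail-walked)
i=54 'b': node 8→4 (fail-walked)
i=55 'c': node 4→5
i=56 'c': node 5→10 (fail-walked)
i=57 'a': node 10→1 (fail-walked)
i=58 'c': node 1→2
i=59 'a': node 2→3  emit P0@[57:59]

Matches: [[8,2],[11,2],[15,0],[19,2],[25,0],[28,0],[30,0],[32,0],[40,2],[42,2],[44,2],[47,0],[52,2],[59,0]]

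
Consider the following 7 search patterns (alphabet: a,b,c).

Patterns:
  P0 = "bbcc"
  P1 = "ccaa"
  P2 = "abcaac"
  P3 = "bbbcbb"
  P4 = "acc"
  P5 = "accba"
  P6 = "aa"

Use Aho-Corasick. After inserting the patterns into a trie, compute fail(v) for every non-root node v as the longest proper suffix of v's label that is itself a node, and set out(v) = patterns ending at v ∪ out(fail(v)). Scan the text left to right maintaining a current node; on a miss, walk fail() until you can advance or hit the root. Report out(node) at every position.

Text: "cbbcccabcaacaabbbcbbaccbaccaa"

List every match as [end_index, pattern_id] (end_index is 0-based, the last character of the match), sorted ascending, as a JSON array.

Build:
Trie nodes:
  n0 'ε': a→9 b→1 c→5
  n1 'b': b→2
  n2 'bb': b→15 c→3
  n3 'bbc': c→4
  n4 'bbcc': ·  [P0 ends]
  n5 'c': c→6
  n6 'cc': a→7
  n7 'cca': a→8
  n8 'ccaa': ·  [P1 ends]
  n9 'a': a→23 b→10 c→19
  n10 'ab': c→11
  n11 'abc': a→12
  n12 'abca': a→13
  n13 'abcaa': c→14
  n14 'abcaac': ·  [P2 ends]
  n15 'bbb': c→16
  n16 'bbbc': b→17
  n17 'bbbcb': b→18
  n18 'bbbcbb': ·  [P3 ends]
  n19 'ac': c→20
  n20 'acc': b→21  [P4 ends]
  n21 'accb': a→22
  n22 'accba': ·  [P5 ends]
  n23 'aa': ·  [P6 ends]

BFS fail/out derivation:
  n1('b'): parent n0 fail=0; on 'b' 0 → fail=0;  out ∅∪∅=∅
  n5('c'): parent n0 fail=0; on 'c' 0 → fail=0;  out ∅∪∅=∅
  n9('a'): parent n0 fail=0; on 'a' 0 → fail=0;  out ∅∪∅=∅
  n2('bb'): parent n1 fail=0; on 'b' 0 → fail=1;  out ∅∪∅=∅
  n6('cc'): parent n5 fail=0; on 'c' 0 → fail=5;  out ∅∪∅=∅
  n10('ab'): parent n9 fail=0; on 'b' 0 → fail=1;  out ∅∪∅=∅
  n19('ac'): parent n9 fail=0; on 'c' 0 → fail=5;  out ∅∪∅=∅
  n23('aa'): parent n9 fail=0; on 'a' 0 → fail=9;  out {6}∪∅={6}
  n3('bbc'): parent n2 fail=1; on 'c' 1→0 → fail=5;  out ∅∪∅=∅
  n7('cca'): parent n6 fail=5; on 'a' 5→0 → fail=9;  out ∅∪∅=∅
  n11('abc'): parent n10 fail=1; on 'c' 1→0 → fail=5;  out ∅∪∅=∅
  n15('bbb'): parent n2 fail=1; on 'b' 1 → fail=2;  out ∅∪∅=∅
  n20('acc'): parent n19 fail=5; on 'c' 5 → fail=6;  out {4}∪∅={4}
  n4('bbcc'): parent n3 fail=5; on 'c' 5 → fail=6;  out {0}∪∅={0}
  n8('ccaa'): parent n7 fail=9; on 'a' 9 → fail=23;  out {1}∪{6}={1,6}
  n12('abca'): parent n11 fail=5; on 'a' 5→0 → fail=9;  out ∅∪∅=∅
  n16('bbbc'): parent n15 fail=2; on 'c' 2 → fail=3;  out ∅∪∅=∅
  n21('accb'): parent n20 fail=6; on 'b' 6→5→0 → fail=1;  out ∅∪∅=∅
  n13('abcaa'): parent n12 fail=9; on 'a' 9 → fail=23;  out ∅∪{6}={6}
  n17('bbbcb'): parent n16 fail=3; on 'b' 3→5→0 → fail=1;  out ∅∪∅=∅
  n22('accba'): parent n21 fail=1; on 'a' 1→0 → fail=9;  out {5}∪∅={5}
  n14('abcaac'): parent n13 fail=23; on 'c' 23→9 → fail=19;  out {2}∪∅={2}
  n18('bbbcbb'): parent n17 fail=1; on 'b' 1 → fail=2;  out {3}∪∅={3}

Text stream:
[0] read 'c'  n0⇒n5
[1] read 'b'  n5⇒n1 (fail-walked)
[2] read 'b'  n1⇒n2
[3] read 'c'  n2⇒n3
[4] read 'c'  n3⇒n4  ** P0@[1:4]
[5] read 'c'  n4⇒n6 (fail-walked)
[6] read 'a'  n6⇒n7
[7] read 'b'  n7⇒n10 (fail-walked)
[8] read 'c'  n10⇒n11
[9] read 'a'  n11⇒n12
[10] read 'a'  n12⇒n13  ** P6@[9:10]
[11] read 'c'  n13⇒n14  ** P2@[6:11]
[12] read 'a'  n14⇒n9 (fail-walked)
[13] read 'a'  n9⇒n23  ** P6@[12:13]
[14] read 'b'  n23⇒n10 (fail-walked)
[15] read 'b'  n10⇒n2 (fail-walked)
[16] read 'b'  n2⇒n15
[17] read 'c'  n15⇒n16
[18] read 'b'  n16⇒n17
[19] read 'b'  n17⇒n18  ** P3@[14:19]
[20] read 'a'  n18⇒n9 (fail-walked)
[21] read 'c'  n9⇒n19
[22] read 'c'  n19⇒n20  ** P4@[20:22]
[23] read 'b'  n20⇒n21
[24] read 'a'  n21⇒n22  ** P5@[20:24]
[25] read 'c'  n22⇒n19 (fail-walked)
[26] read 'c'  n19⇒n20  ** P4@[24:26]
[27] read 'a'  n20⇒n7 (fail-walked)
[28] read 'a'  n7⇒n8  ** P1@[25:28],P6@[27:28]

All matches (sorted): [[4,0],[10,6],[11,2],[13,6],[19,3],[22,4],[24,5],[26,4],[28,1],[28,6]]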